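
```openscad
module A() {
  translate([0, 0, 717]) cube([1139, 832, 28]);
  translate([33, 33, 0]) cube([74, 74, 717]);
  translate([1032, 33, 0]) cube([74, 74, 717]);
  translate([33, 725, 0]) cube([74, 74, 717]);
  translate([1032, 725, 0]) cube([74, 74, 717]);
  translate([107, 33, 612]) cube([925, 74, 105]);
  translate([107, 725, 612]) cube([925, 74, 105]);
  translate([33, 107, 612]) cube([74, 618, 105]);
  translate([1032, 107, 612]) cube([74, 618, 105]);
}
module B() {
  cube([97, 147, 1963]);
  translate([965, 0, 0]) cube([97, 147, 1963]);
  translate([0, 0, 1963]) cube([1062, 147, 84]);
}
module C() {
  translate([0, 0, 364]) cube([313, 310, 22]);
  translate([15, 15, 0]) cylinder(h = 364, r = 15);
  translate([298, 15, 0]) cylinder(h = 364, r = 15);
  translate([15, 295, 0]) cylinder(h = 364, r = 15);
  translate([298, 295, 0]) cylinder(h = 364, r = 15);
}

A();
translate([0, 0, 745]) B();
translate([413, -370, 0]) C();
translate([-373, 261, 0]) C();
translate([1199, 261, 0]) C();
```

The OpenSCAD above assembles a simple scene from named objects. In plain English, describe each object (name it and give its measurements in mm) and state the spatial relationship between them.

A is a table: top 1139 mm (x) × 832 mm (y), 28 mm thick, upper face at z = 745 mm, on four 74×74 mm square legs, each inset 33 mm from the nearest pair of top edges, running from z = 0 to the bottom of the top. Four apron rails, 74 mm thick and 105 mm tall, run between adjacent legs with their top edges flush with the underside of the top and their outer faces flush with the legs' outer faces.

B is a door frame. The clear opening is 868 mm wide and 1963 mm high. Two 97 mm wide jambs, 147 mm deep, stand either side of the opening from the floor to the top of the opening. A 84 mm thick head sits across the top of both jambs, spanning the full outside width of the frame.

C is a simple wooden stool: a rectangular seat 313 mm (x) by 310 mm (y), 22 mm thick, top face at z = 386 mm, on four round legs, each 30 mm in diameter. The legs rest on z = 0, each leg's axis is inset half a diameter from the nearest pair of seat edges (so the leg's bounding box is flush with the corner).

The door frame is on top of the table. Three stools sit around the table at the −y, −x, +x sides.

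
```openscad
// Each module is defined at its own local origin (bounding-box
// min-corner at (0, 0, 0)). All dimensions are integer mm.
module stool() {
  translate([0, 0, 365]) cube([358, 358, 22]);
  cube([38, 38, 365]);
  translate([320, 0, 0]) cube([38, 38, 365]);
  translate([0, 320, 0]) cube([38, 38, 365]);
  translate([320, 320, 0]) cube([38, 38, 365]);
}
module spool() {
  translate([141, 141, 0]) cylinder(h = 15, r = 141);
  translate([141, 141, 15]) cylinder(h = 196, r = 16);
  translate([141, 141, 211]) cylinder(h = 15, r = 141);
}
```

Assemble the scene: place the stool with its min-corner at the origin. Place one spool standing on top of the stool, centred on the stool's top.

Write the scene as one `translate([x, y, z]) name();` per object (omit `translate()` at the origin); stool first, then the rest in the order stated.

stool();
translate([38, 38, 387]) spool();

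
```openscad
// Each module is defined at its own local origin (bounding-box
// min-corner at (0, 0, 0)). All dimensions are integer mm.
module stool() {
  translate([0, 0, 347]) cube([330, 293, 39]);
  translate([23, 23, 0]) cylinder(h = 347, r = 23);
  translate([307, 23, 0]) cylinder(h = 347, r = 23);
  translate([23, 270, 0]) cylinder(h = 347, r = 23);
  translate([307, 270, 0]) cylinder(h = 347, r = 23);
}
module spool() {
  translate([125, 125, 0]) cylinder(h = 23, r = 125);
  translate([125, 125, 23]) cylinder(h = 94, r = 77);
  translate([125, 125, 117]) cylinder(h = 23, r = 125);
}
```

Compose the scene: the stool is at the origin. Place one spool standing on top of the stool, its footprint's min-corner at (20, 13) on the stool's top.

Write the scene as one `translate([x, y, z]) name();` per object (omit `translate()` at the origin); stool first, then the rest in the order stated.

stool();
translate([20, 13, 386]) spool();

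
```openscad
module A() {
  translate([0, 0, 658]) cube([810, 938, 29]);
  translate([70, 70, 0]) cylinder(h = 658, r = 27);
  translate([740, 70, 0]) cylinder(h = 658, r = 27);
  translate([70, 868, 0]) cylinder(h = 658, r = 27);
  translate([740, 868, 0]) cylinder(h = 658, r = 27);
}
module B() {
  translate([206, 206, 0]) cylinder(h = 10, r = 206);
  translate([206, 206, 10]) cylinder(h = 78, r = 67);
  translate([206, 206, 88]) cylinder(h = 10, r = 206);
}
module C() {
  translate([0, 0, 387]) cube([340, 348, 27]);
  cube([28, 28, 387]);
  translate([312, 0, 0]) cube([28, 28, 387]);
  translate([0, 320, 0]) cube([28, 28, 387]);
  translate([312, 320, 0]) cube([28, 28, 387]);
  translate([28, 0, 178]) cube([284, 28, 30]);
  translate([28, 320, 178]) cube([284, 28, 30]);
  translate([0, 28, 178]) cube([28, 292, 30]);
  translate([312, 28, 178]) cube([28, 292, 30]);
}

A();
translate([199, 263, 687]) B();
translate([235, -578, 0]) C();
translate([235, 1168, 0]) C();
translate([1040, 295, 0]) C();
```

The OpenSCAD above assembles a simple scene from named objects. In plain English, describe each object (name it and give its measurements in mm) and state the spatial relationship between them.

A is a table with a 810×938 mm rectangular top, 29 mm thick, top surface at z = 687 mm, supported by four round legs of 54 mm diameter, each leg's bounding box inset 43 mm from the nearest pair of top edges, running from the floor.

B is a spool: two coaxial disc flanges of radius 206 mm and thickness 10 mm, joined by a core cylinder of radius 67 mm and height 78 mm. The lower flange rests on z = 0 and the three cylinders share a vertical axis.

C is a simple wooden stool: a rectangular seat 340 mm (x) by 348 mm (y), 27 mm thick, top face at z = 414 mm, on four square legs, each 28×28 mm in cross-section. The legs rest on z = 0, each flush with a corner of the seat. Four stretchers, 28 mm wide and 30 mm tall, connect adjacent legs with their undersides at z = 178 mm, each running between the inner faces of the legs it joins and aligned with the legs' outer faces on the other axis.

The spool is on top of the table, centred. Three stools sit around the table at the −y, +y, +x sides.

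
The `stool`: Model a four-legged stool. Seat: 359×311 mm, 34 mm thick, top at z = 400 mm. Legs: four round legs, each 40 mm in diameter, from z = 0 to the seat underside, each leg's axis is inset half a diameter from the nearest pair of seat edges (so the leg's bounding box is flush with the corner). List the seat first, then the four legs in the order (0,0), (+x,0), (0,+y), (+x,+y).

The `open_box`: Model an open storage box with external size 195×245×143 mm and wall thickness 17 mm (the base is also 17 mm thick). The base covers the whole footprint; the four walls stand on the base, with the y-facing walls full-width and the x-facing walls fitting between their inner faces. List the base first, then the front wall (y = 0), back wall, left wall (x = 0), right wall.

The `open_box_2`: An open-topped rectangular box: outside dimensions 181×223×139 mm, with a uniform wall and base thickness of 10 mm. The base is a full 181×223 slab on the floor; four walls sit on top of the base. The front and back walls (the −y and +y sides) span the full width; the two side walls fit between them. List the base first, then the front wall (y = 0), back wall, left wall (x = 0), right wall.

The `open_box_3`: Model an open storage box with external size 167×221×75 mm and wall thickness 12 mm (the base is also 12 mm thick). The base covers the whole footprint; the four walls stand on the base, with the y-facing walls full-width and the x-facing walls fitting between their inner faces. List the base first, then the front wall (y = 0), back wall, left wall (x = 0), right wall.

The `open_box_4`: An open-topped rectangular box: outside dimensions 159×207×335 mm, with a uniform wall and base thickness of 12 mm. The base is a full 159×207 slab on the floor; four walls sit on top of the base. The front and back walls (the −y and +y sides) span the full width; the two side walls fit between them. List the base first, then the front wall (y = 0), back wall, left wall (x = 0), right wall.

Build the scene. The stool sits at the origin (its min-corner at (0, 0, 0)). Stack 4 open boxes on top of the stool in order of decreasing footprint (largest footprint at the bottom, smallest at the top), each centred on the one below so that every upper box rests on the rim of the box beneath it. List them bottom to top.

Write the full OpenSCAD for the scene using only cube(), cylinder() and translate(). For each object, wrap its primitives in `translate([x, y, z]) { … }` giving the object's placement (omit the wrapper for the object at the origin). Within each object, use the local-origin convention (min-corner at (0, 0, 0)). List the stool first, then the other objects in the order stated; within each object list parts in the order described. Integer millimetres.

translate([0, 0, 366]) cube([359, 311, 34]);
translate([20, 20, 0]) cylinder(h = 366, r = 20);
translate([339, 20, 0]) cylinder(h = 366, r = 20);
translate([20, 291, 0]) cylinder(h = 366, r = 20);
translate([339, 291, 0]) cylinder(h = 366, r = 20);
translate([82, 33, 400]) {
  cube([195, 245, 17]);
  translate([0, 0, 17]) cube([195, 17, 126]);
  translate([0, 228, 17]) cube([195, 17, 126]);
  translate([0, 17, 17]) cube([17, 211, 126]);
  translate([178, 17, 17]) cube([17, 211, 126]);
}
translate([89, 44, 543]) {
  cube([181, 223, 10]);
  translate([0, 0, 10]) cube([181, 10, 129]);
  translate([0, 213, 10]) cube([181, 10, 129]);
  translate([0, 10, 10]) cube([10, 203, 129]);
  translate([171, 10, 10]) cube([10, 203, 129]);
}
translate([96, 45, 682]) {
  cube([167, 221, 12]);
  translate([0, 0, 12]) cube([167, 12, 63]);
  translate([0, 209, 12]) cube([167, 12, 63]);
  translate([0, 12, 12]) cube([12, 197, 63]);
  translate([155, 12, 12]) cube([12, 197, 63]);
}
translate([100, 52, 757]) {
  cube([159, 207, 12]);
  translate([0, 0, 12]) cube([159, 12, 323]);
  translate([0, 195, 12]) cube([159, 12, 323]);
  translate([0, 12, 12]) cube([12, 183, 323]);
  translate([147, 12, 12]) cube([12, 183, 323]);
}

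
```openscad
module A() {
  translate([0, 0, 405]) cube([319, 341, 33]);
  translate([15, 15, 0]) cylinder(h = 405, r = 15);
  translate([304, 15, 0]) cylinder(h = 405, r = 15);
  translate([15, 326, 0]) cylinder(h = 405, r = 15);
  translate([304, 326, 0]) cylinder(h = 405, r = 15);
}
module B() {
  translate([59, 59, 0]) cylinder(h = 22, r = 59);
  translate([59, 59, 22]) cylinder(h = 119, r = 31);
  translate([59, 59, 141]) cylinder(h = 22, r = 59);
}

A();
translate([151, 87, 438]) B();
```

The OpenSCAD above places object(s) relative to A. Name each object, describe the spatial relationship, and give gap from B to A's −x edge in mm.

The spool's min-x is at 151; the stool's min-x is 0; gap = 151 mm.

A is a stool. B is a spool. The spool is on top of the stool. The gap from the spool to the stool's −x edge is 151 mm.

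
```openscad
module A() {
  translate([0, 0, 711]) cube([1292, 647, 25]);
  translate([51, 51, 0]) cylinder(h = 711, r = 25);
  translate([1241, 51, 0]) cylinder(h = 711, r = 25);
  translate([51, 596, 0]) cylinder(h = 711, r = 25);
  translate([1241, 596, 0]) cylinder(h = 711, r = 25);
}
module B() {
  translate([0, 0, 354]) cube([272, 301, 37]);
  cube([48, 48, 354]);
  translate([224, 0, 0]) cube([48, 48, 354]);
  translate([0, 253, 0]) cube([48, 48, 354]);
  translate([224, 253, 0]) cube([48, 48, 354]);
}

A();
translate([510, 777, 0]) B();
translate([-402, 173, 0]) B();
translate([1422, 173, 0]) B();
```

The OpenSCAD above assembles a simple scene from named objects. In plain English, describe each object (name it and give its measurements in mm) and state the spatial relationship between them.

A is a table: top 1292 mm (x) × 647 mm (y), 25 mm thick, upper face at z = 736 mm, on four round legs of 50 mm diameter, each leg's bounding box inset 26 mm from the nearest pair of top edges, running from z = 0 to the bottom of the top.

B is a four-legged stool. The seat is a 272×301×37 mm slab whose top surface is at z = 391 mm; four square legs, each 48×48 mm in cross-section, run from the floor (z = 0) to the underside of the seat, each flush with a corner of the seat.

Three stools sit around the table at the +y, −x, +x sides.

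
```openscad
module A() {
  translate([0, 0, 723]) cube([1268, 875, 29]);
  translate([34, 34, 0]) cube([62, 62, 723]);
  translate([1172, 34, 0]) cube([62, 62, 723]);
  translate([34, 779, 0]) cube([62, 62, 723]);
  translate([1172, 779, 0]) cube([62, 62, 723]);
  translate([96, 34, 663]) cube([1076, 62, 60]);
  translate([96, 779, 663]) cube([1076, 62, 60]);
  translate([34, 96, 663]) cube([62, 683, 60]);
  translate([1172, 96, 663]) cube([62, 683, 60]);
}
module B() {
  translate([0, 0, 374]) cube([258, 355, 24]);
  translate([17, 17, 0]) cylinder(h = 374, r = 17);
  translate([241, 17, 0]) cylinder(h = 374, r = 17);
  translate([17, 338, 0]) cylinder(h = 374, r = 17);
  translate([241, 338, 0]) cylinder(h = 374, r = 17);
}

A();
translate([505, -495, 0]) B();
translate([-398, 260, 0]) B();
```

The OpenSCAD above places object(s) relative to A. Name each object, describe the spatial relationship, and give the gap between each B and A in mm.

Each stool's nearest face is 140 mm from the table's bounding box.

A is a table. B is a stool. Two stools sit around the table at the −y, −x sides. The gap between each stool and the table is 140 mm.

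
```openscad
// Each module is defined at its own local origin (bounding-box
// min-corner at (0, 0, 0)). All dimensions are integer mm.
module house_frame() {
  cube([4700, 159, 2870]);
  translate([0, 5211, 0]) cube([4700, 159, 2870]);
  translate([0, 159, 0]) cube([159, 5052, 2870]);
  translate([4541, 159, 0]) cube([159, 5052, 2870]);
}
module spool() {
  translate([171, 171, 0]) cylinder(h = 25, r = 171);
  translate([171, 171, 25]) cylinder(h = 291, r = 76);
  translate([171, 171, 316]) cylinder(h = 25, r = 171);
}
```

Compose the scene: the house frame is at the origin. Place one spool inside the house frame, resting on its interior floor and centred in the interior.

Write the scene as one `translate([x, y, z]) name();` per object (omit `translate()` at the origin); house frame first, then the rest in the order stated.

house_frame();
translate([2179, 2514, 0]) spool();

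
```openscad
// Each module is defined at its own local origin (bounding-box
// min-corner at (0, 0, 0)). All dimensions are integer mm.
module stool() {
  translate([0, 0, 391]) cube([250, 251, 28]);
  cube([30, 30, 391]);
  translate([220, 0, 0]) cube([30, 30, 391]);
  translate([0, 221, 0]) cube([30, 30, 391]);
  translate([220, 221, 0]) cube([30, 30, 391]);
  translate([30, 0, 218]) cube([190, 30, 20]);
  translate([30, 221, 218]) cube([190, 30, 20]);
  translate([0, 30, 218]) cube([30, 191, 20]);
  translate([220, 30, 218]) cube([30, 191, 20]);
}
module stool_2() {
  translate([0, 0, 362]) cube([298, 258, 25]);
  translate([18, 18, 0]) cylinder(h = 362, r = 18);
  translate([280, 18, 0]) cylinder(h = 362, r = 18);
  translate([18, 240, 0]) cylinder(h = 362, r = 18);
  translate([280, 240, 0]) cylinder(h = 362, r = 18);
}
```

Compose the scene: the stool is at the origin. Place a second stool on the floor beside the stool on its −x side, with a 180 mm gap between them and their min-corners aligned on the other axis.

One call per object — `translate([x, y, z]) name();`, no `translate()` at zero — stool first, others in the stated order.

stool();
translate([-478, 0, 0]) stool_2();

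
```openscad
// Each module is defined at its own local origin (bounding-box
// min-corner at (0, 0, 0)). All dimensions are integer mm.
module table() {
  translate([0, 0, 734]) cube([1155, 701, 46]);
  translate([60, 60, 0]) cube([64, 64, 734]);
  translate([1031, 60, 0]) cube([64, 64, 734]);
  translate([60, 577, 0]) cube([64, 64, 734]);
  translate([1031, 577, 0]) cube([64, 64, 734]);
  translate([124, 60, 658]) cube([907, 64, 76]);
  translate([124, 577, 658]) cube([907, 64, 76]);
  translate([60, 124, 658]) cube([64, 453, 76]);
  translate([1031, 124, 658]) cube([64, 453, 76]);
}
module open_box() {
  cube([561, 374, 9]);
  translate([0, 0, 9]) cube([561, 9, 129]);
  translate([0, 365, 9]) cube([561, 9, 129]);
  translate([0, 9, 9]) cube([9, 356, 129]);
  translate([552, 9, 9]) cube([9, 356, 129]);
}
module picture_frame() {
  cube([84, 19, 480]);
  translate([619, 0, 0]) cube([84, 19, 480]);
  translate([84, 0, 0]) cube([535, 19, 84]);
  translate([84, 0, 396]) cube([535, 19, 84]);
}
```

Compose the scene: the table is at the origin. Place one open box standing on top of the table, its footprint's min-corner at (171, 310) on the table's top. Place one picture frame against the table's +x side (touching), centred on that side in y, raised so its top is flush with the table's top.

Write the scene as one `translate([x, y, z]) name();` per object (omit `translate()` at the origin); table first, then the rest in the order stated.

table();
translate([171, 310, 780]) open_box();
translate([1155, 341, 300]) picture_frame();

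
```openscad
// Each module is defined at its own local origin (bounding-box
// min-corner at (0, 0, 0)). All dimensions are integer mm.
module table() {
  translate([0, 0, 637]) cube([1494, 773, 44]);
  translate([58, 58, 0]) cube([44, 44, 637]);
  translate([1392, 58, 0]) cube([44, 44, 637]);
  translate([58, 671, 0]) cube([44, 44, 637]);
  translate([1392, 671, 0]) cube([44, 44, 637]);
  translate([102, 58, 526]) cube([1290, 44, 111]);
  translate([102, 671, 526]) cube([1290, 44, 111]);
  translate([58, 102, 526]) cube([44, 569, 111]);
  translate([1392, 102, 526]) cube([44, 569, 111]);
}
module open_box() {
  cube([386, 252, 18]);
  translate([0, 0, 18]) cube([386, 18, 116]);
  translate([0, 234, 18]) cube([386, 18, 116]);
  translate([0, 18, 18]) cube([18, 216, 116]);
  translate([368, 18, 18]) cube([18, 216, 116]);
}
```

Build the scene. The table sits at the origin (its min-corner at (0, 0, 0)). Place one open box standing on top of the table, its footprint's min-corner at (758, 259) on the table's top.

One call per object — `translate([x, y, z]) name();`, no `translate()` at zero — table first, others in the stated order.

table();
translate([758, 259, 681]) open_box();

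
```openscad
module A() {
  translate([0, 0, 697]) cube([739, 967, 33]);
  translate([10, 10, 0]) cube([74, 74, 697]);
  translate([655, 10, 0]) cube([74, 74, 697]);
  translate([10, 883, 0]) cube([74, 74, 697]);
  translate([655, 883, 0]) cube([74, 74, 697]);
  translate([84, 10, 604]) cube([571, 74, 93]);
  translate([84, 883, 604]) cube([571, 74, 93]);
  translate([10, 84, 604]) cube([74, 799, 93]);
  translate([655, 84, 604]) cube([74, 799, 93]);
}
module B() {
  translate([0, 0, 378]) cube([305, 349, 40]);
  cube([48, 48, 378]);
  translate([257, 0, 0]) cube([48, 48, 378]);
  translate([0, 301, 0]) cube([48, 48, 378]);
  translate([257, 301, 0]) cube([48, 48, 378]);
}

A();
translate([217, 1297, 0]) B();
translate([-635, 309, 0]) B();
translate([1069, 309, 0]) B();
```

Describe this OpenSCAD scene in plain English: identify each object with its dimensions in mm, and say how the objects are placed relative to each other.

A is a table: top 739 mm (x) × 967 mm (y), 33 mm thick, upper face at z = 730 mm, on four 74×74 mm square legs, each inset 10 mm from the nearest pair of top edges, running from z = 0 to the bottom of the top. Four apron rails, 74 mm thick and 93 mm tall, run between adjacent legs with their top edges flush with the underside of the top and their outer faces flush with the legs' outer faces.

B is a simple wooden stool: a rectangular seat 305 mm (x) by 349 mm (y), 40 mm thick, top face at z = 418 mm, on four square legs, each 48×48 mm in cross-section. The legs rest on z = 0, each flush with a corner of the seat.

Three stools sit around the table at the +y, −x, +x sides.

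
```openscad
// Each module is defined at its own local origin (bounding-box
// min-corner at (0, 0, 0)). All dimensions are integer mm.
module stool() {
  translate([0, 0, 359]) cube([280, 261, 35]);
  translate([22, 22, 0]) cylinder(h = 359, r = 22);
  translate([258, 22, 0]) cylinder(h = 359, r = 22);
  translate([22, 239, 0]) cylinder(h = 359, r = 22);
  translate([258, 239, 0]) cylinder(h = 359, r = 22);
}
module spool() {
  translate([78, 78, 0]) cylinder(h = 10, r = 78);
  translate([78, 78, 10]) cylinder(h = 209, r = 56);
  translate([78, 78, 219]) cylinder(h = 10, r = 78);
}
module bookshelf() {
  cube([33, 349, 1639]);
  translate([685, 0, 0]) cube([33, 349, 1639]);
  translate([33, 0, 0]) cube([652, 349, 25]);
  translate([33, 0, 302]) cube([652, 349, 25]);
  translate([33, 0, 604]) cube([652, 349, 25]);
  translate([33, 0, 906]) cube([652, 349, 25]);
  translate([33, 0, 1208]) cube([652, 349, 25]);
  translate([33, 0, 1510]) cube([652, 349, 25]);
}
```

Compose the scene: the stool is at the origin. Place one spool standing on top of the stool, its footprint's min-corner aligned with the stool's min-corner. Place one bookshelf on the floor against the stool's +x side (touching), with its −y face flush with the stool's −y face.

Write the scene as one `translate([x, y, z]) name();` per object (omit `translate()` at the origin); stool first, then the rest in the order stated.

stool();
translate([0, 0, 394]) spool();
translate([280, 0, 0]) bookshelf();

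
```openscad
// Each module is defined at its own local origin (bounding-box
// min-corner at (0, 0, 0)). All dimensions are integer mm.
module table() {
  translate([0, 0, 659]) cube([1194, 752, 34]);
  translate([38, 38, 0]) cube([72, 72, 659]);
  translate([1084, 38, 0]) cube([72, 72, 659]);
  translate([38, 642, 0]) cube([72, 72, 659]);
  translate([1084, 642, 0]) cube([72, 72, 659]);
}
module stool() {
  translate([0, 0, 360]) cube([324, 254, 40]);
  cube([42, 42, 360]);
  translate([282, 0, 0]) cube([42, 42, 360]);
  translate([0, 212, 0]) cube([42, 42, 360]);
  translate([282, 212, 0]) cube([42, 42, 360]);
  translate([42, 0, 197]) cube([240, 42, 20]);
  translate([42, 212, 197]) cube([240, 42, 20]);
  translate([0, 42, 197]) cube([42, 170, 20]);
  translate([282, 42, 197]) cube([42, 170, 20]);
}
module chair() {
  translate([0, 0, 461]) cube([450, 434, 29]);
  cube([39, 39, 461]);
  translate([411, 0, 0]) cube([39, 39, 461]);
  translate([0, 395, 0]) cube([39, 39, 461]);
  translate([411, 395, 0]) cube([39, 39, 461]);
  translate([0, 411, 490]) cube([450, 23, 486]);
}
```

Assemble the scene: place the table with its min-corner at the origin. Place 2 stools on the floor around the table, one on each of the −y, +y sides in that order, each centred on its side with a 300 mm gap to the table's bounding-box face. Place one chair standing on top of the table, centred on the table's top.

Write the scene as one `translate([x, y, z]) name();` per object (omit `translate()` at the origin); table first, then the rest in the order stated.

table();
translate([435, -554, 0]) stool();
translate([435, 1052, 0]) stool();
translate([372, 159, 693]) chair();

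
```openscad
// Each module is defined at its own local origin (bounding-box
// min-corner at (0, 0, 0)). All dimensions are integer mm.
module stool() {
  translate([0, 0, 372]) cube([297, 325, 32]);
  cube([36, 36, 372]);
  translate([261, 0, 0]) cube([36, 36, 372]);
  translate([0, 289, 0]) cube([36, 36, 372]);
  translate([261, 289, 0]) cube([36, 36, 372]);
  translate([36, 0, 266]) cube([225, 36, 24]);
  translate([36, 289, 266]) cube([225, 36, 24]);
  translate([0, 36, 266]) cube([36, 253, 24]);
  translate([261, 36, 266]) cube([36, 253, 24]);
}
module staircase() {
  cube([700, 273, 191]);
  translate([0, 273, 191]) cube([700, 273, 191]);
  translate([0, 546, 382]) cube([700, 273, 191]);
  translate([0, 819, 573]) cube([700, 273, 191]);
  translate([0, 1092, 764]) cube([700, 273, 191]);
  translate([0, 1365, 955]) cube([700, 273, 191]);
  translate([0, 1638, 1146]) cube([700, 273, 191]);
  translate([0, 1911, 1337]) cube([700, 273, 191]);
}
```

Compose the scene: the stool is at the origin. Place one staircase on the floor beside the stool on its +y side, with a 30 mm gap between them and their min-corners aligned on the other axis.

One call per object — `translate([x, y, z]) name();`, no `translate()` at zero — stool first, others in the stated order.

stool();
translate([0, 355, 0]) staircase();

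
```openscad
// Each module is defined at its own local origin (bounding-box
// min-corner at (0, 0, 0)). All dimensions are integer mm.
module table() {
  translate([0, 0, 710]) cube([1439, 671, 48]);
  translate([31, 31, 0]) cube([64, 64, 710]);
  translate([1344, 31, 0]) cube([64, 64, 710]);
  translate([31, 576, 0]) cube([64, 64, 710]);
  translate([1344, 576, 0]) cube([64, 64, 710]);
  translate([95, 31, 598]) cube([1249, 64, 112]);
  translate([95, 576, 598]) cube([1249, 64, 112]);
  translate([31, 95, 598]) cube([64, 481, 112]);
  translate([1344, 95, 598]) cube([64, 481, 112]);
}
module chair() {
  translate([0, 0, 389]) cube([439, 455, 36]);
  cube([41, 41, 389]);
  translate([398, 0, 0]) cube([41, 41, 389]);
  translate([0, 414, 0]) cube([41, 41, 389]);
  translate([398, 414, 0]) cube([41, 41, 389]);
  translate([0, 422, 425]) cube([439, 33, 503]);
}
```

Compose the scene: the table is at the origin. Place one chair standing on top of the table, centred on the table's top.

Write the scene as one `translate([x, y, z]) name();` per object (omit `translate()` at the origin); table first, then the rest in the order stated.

table();
translate([500, 108, 758]) chair();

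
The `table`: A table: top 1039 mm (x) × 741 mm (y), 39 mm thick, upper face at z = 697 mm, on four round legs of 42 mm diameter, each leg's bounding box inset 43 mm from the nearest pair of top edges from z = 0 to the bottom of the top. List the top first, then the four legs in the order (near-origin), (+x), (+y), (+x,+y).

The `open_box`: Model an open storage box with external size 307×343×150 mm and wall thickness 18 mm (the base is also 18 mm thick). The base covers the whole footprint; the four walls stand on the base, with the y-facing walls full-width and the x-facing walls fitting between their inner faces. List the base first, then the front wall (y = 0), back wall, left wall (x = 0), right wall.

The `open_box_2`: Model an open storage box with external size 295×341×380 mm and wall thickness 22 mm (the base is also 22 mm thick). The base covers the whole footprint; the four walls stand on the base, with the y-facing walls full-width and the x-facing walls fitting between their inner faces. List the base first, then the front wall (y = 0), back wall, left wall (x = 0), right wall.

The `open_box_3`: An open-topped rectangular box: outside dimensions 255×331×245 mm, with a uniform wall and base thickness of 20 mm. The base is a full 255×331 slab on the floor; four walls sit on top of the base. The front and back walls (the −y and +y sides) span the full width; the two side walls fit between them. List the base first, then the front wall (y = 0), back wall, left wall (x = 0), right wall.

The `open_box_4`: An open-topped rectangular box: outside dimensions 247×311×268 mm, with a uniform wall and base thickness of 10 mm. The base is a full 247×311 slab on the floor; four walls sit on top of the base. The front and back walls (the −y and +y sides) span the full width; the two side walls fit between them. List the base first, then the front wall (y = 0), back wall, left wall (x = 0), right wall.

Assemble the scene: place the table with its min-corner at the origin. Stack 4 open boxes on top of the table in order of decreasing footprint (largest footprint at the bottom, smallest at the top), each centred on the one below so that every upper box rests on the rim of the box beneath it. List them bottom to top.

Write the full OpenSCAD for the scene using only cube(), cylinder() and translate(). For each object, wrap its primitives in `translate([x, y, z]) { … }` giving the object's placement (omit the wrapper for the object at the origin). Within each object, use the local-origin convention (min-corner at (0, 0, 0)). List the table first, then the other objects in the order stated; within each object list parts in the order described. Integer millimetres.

translate([0, 0, 658]) cube([1039, 741, 39]);
translate([64, 64, 0]) cylinder(h = 658, r = 21);
translate([975, 64, 0]) cylinder(h = 658, r = 21);
translate([64, 677, 0]) cylinder(h = 658, r = 21);
translate([975, 677, 0]) cylinder(h = 658, r = 21);
translate([366, 199, 697]) {
  cube([307, 343, 18]);
  translate([0, 0, 18]) cube([307, 18, 132]);
  translate([0, 325, 18]) cube([307, 18, 132]);
  translate([0, 18, 18]) cube([18, 307, 132]);
  translate([289, 18, 18]) cube([18, 307, 132]);
}
translate([372, 200, 847]) {
  cube([295, 341, 22]);
  translate([0, 0, 22]) cube([295, 22, 358]);
  translate([0, 319, 22]) cube([295, 22, 358]);
  translate([0, 22, 22]) cube([22, 297, 358]);
  translate([273, 22, 22]) cube([22, 297, 358]);
}
translate([392, 205, 1227]) {
  cube([255, 331, 20]);
  translate([0, 0, 20]) cube([255, 20, 225]);
  translate([0, 311, 20]) cube([255, 20, 225]);
  translate([0, 20, 20]) cube([20, 291, 225]);
  translate([235, 20, 20]) cube([20, 291, 225]);
}
translate([396, 215, 1472]) {
  cube([247, 311, 10]);
  translate([0, 0, 10]) cube([247, 10, 258]);
  translate([0, 301, 10]) cube([247, 10, 258]);
  translate([0, 10, 10]) cube([10, 291, 258]);
  translate([237, 10, 10]) cube([10, 291, 258]);
}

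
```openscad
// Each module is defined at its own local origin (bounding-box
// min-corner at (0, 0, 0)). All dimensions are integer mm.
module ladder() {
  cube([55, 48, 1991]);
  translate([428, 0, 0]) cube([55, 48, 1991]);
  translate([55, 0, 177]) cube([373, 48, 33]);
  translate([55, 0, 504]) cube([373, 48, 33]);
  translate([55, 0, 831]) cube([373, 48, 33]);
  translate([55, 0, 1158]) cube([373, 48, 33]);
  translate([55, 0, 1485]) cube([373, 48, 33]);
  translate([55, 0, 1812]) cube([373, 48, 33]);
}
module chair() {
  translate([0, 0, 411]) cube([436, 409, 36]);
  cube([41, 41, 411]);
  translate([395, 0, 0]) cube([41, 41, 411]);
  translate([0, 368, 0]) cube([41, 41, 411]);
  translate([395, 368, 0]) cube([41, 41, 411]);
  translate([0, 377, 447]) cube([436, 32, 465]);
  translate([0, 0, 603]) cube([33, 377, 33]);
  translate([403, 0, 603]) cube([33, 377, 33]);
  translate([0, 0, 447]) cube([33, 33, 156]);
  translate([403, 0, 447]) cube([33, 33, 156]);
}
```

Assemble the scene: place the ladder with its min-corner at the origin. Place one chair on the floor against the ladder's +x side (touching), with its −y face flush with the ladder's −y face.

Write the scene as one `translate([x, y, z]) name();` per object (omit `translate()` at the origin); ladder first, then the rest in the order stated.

ladder();
translate([483, 0, 0]) chair();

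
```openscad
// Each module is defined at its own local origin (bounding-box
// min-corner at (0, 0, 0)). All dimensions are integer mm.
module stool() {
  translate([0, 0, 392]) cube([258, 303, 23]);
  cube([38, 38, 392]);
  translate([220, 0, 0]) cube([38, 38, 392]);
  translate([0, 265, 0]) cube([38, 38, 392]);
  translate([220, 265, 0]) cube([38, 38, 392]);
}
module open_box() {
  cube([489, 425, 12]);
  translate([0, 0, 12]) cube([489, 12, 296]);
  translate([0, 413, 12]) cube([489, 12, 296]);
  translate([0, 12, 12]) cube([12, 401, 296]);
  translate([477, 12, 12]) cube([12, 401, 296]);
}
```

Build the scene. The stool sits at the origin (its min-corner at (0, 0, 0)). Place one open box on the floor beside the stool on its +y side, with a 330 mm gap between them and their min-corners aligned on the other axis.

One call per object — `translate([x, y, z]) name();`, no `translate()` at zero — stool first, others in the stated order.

stool();
translate([0, 633, 0]) open_box();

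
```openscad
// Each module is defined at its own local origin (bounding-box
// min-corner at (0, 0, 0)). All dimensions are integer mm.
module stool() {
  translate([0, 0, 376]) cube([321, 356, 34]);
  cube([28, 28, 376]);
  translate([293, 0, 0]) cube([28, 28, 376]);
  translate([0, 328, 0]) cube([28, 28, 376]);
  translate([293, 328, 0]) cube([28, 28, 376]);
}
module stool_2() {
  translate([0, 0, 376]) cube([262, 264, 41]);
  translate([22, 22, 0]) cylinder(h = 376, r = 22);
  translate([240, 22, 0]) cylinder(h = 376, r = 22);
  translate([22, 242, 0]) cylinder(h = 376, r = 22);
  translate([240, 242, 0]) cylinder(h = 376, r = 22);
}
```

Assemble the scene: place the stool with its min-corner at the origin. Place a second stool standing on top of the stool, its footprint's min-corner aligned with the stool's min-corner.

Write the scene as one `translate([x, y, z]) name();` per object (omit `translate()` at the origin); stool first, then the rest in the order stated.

stool();
translate([0, 0, 410]) stool_2();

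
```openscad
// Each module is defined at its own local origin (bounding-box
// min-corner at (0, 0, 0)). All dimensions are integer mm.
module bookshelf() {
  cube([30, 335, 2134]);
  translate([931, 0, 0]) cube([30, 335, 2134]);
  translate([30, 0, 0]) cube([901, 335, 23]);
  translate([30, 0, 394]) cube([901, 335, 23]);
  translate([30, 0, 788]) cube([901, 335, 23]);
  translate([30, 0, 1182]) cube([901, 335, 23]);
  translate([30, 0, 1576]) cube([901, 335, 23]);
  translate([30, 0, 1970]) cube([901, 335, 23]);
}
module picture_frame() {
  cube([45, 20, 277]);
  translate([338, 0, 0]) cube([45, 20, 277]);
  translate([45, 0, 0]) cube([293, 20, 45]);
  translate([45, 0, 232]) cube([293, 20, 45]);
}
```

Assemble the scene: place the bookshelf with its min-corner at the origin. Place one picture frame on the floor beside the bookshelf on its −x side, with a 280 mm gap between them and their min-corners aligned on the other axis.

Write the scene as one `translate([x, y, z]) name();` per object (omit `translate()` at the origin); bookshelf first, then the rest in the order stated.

bookshelf();
translate([-663, 0, 0]) picture_frame();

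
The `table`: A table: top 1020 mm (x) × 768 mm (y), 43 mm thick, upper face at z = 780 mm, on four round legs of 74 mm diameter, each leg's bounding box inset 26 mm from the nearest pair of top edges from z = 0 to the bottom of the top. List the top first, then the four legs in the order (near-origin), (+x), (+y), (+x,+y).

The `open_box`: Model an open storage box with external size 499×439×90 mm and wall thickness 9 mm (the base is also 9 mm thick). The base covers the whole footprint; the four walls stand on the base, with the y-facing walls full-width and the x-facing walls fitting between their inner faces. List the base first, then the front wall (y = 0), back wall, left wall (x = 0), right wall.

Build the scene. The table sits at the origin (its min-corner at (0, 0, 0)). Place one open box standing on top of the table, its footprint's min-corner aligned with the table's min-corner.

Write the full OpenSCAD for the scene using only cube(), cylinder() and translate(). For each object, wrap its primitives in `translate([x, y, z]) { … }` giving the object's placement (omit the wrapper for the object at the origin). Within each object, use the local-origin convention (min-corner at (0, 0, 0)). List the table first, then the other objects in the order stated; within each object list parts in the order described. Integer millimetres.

translate([0, 0, 737]) cube([1020, 768, 43]);
translate([63, 63, 0]) cylinder(h = 737, r = 37);
translate([957, 63, 0]) cylinder(h = 737, r = 37);
translate([63, 705, 0]) cylinder(h = 737, r = 37);
translate([957, 705, 0]) cylinder(h = 737, r = 37);
translate([0, 0, 780]) {
  cube([499, 439, 9]);
  translate([0, 0, 9]) cube([499, 9, 81]);
  translate([0, 430, 9]) cube([499, 9, 81]);
  translate([0, 9, 9]) cube([9, 421, 81]);
  translate([490, 9, 9]) cube([9, 421, 81]);
}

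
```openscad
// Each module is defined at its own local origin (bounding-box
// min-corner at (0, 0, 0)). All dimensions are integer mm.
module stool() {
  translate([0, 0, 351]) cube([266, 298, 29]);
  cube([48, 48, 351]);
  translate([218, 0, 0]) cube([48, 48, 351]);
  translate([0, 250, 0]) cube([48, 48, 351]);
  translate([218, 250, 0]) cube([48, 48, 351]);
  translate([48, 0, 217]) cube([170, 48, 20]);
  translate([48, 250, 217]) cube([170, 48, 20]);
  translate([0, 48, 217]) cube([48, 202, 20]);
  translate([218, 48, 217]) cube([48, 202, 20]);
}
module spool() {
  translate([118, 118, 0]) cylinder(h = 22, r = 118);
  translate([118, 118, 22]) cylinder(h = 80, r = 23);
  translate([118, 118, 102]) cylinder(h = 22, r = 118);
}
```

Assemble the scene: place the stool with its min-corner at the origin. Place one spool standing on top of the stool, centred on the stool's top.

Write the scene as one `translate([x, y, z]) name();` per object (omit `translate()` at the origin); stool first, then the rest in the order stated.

stool();
translate([15, 31, 380]) spool();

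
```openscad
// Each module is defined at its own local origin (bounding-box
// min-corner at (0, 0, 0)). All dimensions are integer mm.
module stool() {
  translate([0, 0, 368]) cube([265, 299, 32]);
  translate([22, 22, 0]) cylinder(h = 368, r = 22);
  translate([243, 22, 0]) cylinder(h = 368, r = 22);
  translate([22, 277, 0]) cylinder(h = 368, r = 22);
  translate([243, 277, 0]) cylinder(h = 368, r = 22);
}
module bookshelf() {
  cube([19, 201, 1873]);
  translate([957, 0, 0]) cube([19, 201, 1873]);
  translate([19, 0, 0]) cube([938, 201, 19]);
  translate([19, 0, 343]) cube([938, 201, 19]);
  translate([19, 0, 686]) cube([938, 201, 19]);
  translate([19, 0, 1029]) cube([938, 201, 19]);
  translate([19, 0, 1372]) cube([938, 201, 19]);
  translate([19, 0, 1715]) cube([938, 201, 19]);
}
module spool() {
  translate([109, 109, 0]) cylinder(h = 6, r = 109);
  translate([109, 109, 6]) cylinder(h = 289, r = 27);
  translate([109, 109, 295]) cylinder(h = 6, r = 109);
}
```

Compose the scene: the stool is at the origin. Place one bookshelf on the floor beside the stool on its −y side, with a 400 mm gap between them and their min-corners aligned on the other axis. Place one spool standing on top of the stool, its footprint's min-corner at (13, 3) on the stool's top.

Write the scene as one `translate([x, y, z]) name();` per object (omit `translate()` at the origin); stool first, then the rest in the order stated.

stool();
translate([0, -601, 0]) bookshelf();
translate([13, 3, 400]) spool();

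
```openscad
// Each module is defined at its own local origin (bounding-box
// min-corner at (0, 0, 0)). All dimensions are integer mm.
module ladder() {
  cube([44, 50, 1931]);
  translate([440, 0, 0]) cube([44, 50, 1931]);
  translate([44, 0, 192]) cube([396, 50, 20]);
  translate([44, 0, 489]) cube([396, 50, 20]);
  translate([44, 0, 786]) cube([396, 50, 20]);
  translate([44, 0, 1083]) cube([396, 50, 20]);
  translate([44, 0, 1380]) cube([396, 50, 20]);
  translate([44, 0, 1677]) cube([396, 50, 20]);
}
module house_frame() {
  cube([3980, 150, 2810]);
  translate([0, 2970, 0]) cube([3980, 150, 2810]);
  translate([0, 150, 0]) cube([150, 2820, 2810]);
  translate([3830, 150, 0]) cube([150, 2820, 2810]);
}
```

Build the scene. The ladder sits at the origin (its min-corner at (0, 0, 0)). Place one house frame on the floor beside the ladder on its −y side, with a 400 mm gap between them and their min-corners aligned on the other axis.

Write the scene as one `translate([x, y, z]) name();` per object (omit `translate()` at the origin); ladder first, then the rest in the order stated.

ladder();
translate([0, -3520, 0]) house_frame();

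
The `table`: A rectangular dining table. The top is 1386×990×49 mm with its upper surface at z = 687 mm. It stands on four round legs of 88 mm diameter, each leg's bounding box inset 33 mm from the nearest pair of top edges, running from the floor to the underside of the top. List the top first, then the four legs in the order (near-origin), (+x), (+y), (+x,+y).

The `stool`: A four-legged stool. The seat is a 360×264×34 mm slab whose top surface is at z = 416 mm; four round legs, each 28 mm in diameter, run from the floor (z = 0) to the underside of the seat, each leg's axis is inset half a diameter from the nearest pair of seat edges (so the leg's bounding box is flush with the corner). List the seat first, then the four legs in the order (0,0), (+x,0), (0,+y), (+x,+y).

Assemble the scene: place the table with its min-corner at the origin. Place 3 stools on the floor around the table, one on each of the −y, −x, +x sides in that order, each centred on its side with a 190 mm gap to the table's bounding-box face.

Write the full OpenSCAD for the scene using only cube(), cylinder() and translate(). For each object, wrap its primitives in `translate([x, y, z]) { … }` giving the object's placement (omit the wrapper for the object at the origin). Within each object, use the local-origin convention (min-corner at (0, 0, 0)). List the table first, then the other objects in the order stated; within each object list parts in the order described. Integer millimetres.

translate([0, 0, 638]) cube([1386, 990, 49]);
translate([77, 77, 0]) cylinder(h = 638, r = 44);
translate([1309, 77, 0]) cylinder(h = 638, r = 44);
translate([77, 913, 0]) cylinder(h = 638, r = 44);
translate([1309, 913, 0]) cylinder(h = 638, r = 44);
translate([513, -454, 0]) {
  translate([0, 0, 382]) cube([360, 264, 34]);
  translate([14, 14, 0]) cylinder(h = 382, r = 14);
  translate([346, 14, 0]) cylinder(h = 382, r = 14);
  translate([14, 250, 0]) cylinder(h = 382, r = 14);
  translate([346, 250, 0]) cylinder(h = 382, r = 14);
}
translate([-550, 363, 0]) {
  translate([0, 0, 382]) cube([360, 264, 34]);
  translate([14, 14, 0]) cylinder(h = 382, r = 14);
  translate([346, 14, 0]) cylinder(h = 382, r = 14);
  translate([14, 250, 0]) cylinder(h = 382, r = 14);
  translate([346, 250, 0]) cylinder(h = 382, r = 14);
}
translate([1576, 363, 0]) {
  translate([0, 0, 382]) cube([360, 264, 34]);
  translate([14, 14, 0]) cylinder(h = 382, r = 14);
  translate([346, 14, 0]) cylinder(h = 382, r = 14);
  translate([14, 250, 0]) cylinder(h = 382, r = 14);
  translate([346, 250, 0]) cylinder(h = 382, r = 14);
}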